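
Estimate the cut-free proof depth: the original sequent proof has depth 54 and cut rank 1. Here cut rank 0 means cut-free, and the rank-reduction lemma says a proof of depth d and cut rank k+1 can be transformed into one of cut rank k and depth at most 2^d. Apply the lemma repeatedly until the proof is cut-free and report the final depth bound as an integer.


Each rank reduction sends depth d to at most 2^d; cut rank r needs r reductions.
2_0(54) = 54
2_1(54) = 2^54 = 18014398509481984
Cut-free depth bound = 18014398509481984

18014398509481984


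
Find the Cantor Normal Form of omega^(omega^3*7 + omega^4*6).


omega^(omega^3*7 + omega^4*6):
In ordinal addition a term is absorbed by a following term of strictly larger exponent: 3 < 4, so omega^3*7 + omega^4*6 = omega^4*6.
omega raised to a CNF ordinal is a single CNF term: Result = omega^(omega^4*6)

omega^(omega^4*6)


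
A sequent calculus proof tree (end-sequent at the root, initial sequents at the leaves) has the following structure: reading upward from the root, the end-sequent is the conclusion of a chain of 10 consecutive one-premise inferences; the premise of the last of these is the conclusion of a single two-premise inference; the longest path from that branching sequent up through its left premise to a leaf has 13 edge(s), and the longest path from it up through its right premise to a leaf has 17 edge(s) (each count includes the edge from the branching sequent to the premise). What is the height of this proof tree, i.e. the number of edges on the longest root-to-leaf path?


Longest path through the left premise: 13 edges (measured from the branching sequent)
Longest path through the right premise: 17 edges
Height of the subtree rooted at the branching sequent: max(13, 17) = 17
The branching sequent sits 10 edges above the root (the chain of one-premise inferences), so height = 17 + 10 = 27

27


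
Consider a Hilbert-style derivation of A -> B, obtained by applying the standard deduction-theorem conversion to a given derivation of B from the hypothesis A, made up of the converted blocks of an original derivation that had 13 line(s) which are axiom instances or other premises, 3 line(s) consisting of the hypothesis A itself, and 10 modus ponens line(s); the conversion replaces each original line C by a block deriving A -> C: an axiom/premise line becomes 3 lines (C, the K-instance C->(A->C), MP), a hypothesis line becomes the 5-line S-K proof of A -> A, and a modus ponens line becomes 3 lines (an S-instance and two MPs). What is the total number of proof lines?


Deduction-theorem conversion, block by block:
- 13 axiom/premise lines -> 3 lines each = 39
- 3 hypothesis lines -> 5 lines each (identity proof A->A) = 15
- 10 MP lines -> 3 lines each (S-instance, MP, MP) = 30
Total = 39 + 15 + 30 = 84 lines.

84


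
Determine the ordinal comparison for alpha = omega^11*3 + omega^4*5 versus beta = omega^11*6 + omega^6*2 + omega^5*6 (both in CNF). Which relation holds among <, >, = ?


Compare term by term from highest exponent:
alpha = omega^11*3 + omega^4*5
beta = omega^11*6 + omega^6*2 + omega^5*6
Term 1: alpha has omega^11*3, beta has omega^11*6
Term 2: alpha has omega^4*5, beta has omega^6*2
Term 3: alpha has omega^0*0, beta has omega^5*6
Result: alpha < beta

alpha < beta


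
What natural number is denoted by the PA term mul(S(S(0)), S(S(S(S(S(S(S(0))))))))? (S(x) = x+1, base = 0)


mul(S^2(0), S^7(0)):
S^2(0) = 2
S^7(0) = 7
2 * 7 = 14

14


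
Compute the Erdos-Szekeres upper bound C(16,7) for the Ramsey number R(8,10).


R(8,10) <= C(8+10-2, 8-1) = C(16, 7)
C(16, 7) = 16! / (7! * 9!)
= 11440

11440


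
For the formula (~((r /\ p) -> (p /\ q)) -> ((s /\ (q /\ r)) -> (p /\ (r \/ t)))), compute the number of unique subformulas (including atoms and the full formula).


Formula: (~((r /\ p) -> (p /\ q)) -> ((s /\ (q /\ r)) -> (p /\ (r \/ t))))
Subformulas found:
  1. q
  2. s
  3. r
  4. t
  5. p
  6. (r \/ t)
  7. (q /\ r)
  8. (r /\ p)
  9. (p /\ q)
  10. (p /\ (r \/ t))
  11. (s /\ (q /\ r))
  12. ((r /\ p) -> (p /\ q))
  13. ~((r /\ p) -> (p /\ q))
  14. ((s /\ (q /\ r)) -> (p /\ (r \/ t)))
  15. (~((r /\ p) -> (p /\ q)) -> ((s /\ (q /\ r)) -> (p /\ (r \/ t))))
Total distinct subformulas = 15

15


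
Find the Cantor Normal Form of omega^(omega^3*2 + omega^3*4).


omega^(omega^3*2 + omega^3*4):
Both terms of the exponent have the same exponent 3, so they merge: omega^3*2 + omega^3*4 = omega^3*(2+4) = omega^3*6.
omega raised to a CNF ordinal is a single CNF term: Result = omega^(omega^3*6)

omega^(omega^3*6)


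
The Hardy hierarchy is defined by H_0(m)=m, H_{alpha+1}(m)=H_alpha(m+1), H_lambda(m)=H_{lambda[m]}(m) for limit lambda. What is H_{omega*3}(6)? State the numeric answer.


H_{omega*3}(6):
For the Hardy hierarchy, H_{omega*k}(n) = 2^k * n.
2^3 = 8.
8 * 6 = 48

48


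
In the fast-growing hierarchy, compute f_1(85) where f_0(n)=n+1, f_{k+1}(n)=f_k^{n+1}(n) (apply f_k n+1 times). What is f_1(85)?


f_1(85) = f_0^86(85)
f_0 adds 1 each time, applied 86 times.
f_1(85) = 85 + 86 = 171

171


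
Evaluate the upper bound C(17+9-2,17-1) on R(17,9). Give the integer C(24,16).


R(17,9) <= C(17+9-2, 17-1) = C(24, 16)
C(24, 16) = 24! / (16! * 8!)
= 735471

735471


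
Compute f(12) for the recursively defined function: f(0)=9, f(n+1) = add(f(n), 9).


f(0) = 9
f(1) = add(f(0), 9) = add(9, 9) = 18
f(2) = add(f(1), 9) = add(18, 9) = 27
f(3) = add(f(2), 9) = add(27, 9) = 36
f(4) = add(f(3), 9) = add(36, 9) = 45
f(5) = add(f(4), 9) = add(45, 9) = 54
f(6) = add(f(5), 9) = add(54, 9) = 63
f(7) = add(f(6), 9) = add(63, 9) = 72
f(8) = add(f(7), 9) = add(72, 9) = 81
f(9) = add(f(8), 9) = add(81, 9) = 90
f(10) = add(f(9), 9) = add(90, 9) = 99
f(11) = add(f(10), 9) = add(99, 9) = 108
f(12) = add(f(11), 9) = add(108, 9) = 117


117


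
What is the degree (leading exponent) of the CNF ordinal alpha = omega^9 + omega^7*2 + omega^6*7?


CNF: omega^9 + omega^7*2 + omega^6*7
The leading term is omega^9, which has exponent 9.

9


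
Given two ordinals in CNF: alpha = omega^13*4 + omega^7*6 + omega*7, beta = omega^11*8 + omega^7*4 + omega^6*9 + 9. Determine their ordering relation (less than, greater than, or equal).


Compare term by term from highest exponent:
alpha = omega^13*4 + omega^7*6 + omega*7
beta = omega^11*8 + omega^7*4 + omega^6*9 + 9
Term 1: alpha has omega^13*4, beta has omega^11*8
Term 2: alpha has omega^7*6, beta has omega^7*4
Term 3: alpha has omega^1*7, beta has omega^6*9
Term 4: alpha has omega^0*0, beta has omega^0*9
Result: alpha > beta

alpha > beta


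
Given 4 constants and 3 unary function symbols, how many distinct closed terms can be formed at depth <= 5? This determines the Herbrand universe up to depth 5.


Herbrand terms by depth:
Depth 0: 4 constants
Depth 1: 12 new terms (running total: 16)
Depth 2: 36 new terms (running total: 52)
Depth 3: 108 new terms (running total: 160)
Depth 4: 324 new terms (running total: 484)
Depth 5: 972 new terms (running total: 1456)
Total distinct ground terms = 1456

1456


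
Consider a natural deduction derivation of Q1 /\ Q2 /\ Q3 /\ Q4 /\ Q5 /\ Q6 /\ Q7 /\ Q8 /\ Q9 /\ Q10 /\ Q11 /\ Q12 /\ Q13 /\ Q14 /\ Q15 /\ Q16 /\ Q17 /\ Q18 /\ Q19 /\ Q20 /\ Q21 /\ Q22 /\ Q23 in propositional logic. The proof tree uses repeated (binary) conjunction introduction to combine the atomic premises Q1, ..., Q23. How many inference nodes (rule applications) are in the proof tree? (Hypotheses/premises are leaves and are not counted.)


The target conjunction has 23 conjuncts, i.e. 22 binary /\ connectives.
Each conjunction-intro joins two pieces, so 23 atoms require 23-1 = 22 applications.
Total inference nodes = 22

22


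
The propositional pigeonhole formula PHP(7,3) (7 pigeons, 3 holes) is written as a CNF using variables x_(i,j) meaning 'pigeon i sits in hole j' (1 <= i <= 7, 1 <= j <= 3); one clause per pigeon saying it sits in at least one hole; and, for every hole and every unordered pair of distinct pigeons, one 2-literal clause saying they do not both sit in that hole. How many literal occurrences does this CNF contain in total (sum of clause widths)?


PHP(7,3): 7 pigeons, 3 holes, 7*3 = 21 variables.
- pigeon clauses: one per pigeon -> 7 clauses of width 3 -> 21 literals
- hole clauses: 3 holes * C(7,2) = 3 * 21 -> 63 clauses of width 2 -> 126 literals
Total literal occurrences = 21 + 126 = 147

147


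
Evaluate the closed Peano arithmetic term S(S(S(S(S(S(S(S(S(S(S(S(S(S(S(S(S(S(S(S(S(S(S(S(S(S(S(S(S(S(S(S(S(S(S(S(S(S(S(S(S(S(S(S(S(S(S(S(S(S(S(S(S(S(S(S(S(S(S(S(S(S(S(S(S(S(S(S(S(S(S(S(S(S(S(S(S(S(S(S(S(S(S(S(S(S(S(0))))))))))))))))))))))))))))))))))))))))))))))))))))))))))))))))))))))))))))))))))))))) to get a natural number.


Counting successors applied to 0:
87 applications of S to 0 = 87

87


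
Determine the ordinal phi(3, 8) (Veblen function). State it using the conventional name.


phi(3, 8):
phi(3, beta) = eta_beta (the beta-th eta number, fixed point of zeta).
phi(3, 8) = eta_8

eta_8


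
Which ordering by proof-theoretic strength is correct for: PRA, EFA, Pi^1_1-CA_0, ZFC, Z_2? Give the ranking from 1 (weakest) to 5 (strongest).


Ordering by consistency strength:
1. EFA
2. PRA
3. Pi^1_1-CA_0
4. Z_2
5. ZFC


PRA=2, EFA=1, Pi^1_1-CA_0=3, ZFC=5, Z_2=4


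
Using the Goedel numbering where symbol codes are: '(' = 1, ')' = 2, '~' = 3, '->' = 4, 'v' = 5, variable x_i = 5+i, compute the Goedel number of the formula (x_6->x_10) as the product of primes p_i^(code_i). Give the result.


Formula: (x_6->x_10)
Symbol codes: [1, 11, 4, 15, 2]
Primes: [2, 3, 5, 7, 11]
p_1^1 = 2^1 = 2
p_2^11 = 3^11 = 177147
p_3^4 = 5^4 = 625
p_4^15 = 7^15 = 4747561509943
p_5^2 = 11^2 = 121
Product = 127203712168783233926250

127203712168783233926250


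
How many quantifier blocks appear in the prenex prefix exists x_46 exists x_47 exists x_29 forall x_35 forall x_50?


Alternations = 1.
Blocks = alternations + 1 = 2

2


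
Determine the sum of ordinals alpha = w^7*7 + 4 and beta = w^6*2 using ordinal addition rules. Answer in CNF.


Ordinal addition (w^7*7 + 4) + w^6*2:
alpha's leading term has exponent 7 > beta's exponent 6, so it survives.
alpha's tail term has exponent 0 < beta's exponent 6, so it is absorbed by beta.
In ordinal addition, any term followed by a strictly larger-exponent term is absorbed.
Result = w^7*7 + w^6*2

w^7*7 + w^6*2


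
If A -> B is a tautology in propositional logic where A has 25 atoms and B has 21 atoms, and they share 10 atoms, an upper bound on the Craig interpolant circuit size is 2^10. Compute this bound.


Shared atoms = 10
Craig interpolant size bound = 2^10
= 1024

1024


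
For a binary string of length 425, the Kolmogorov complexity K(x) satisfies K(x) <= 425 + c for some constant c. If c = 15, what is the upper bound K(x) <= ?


K(x) <= |x| + c = 425 + 15 = 440

440


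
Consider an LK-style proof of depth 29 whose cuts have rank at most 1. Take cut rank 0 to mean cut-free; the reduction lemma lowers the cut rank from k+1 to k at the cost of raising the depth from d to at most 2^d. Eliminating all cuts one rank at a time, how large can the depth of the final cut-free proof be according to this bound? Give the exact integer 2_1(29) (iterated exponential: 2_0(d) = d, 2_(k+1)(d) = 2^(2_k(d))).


Each rank reduction sends depth d to at most 2^d; cut rank r needs r reductions.
2_0(29) = 29
2_1(29) = 2^29 = 536870912
Cut-free depth bound = 536870912

536870912


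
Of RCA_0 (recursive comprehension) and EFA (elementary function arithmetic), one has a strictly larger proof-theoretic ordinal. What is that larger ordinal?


Proof-theoretic ordinal of RCA_0 (recursive comprehension): omega^omega
Proof-theoretic ordinal of EFA (elementary function arithmetic): omega^3
Comparing: omega^3 < omega^omega.
The larger ordinal is omega^omega (from RCA_0 (recursive comprehension)).

omega^omega


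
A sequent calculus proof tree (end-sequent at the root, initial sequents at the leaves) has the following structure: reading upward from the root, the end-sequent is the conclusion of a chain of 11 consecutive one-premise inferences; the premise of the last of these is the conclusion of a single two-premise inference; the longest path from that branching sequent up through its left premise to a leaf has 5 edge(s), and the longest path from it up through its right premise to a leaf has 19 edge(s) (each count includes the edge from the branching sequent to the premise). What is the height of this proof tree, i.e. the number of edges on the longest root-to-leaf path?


Longest path through the left premise: 5 edges (measured from the branching sequent)
Longest path through the right premise: 19 edges
Height of the subtree rooted at the branching sequent: max(5, 19) = 19
The branching sequent sits 11 edges above the root (the chain of one-premise inferences), so height = 19 + 11 = 30

30


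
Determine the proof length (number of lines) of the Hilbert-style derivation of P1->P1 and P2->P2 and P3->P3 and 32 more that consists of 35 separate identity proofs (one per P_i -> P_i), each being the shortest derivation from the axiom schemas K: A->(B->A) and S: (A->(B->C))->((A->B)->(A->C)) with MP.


The shortest proof of A->A from K and S in the Hilbert calculus has exactly 5 lines:
(1) K instance A->((A->A)->A), (2) S instance, (3) MP on 1,2, (4) K instance A->(A->A), (5) MP on 3,4.
For 35 independent identities: 35 * 5 = 175 lines total.

175


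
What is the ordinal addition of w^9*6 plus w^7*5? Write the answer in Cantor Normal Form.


Ordinal addition w^9*6 + w^7*5:
Leading exponent of alpha (9) > leading exponent of beta (7).
Since alpha's term has higher exponent than beta's leading term,
the sum is simply alpha followed by beta.
Result = w^9*6 + w^7*5

w^9*6 + w^7*5


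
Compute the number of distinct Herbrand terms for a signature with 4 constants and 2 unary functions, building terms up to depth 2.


Herbrand terms by depth:
Depth 0: 4 constants
Depth 1: 8 new terms (running total: 12)
Depth 2: 16 new terms (running total: 28)
Total distinct ground terms = 28

28


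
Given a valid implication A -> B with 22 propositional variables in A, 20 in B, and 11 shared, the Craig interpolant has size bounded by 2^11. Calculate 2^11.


Shared atoms = 11
Craig interpolant size bound = 2^11
= 2048

2048


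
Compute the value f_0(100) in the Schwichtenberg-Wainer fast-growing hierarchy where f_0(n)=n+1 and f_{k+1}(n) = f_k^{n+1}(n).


f_0(100) = 100 + 1 = 101

101


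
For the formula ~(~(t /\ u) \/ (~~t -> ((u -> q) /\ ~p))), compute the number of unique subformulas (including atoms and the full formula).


Formula: ~(~(t /\ u) \/ (~~t -> ((u -> q) /\ ~p)))
Subformulas found:
  1. q
  2. u
  3. t
  4. p
  5. ~t
  6. ~p
  7. ~~t
  8. (u -> q)
  9. (t /\ u)
  10. ~(t /\ u)
  11. ((u -> q) /\ ~p)
  12. (~~t -> ((u -> q) /\ ~p))
  13. (~(t /\ u) \/ (~~t -> ((u -> q) /\ ~p)))
  14. ~(~(t /\ u) \/ (~~t -> ((u -> q) /\ ~p)))
Total distinct subformulas = 14

14


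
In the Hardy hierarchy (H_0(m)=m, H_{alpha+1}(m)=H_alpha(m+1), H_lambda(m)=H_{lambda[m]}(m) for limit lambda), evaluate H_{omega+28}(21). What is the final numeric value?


H_{omega+28}(21):
Unwind the 28 successor steps: H_{omega+28}(21) = H_omega(21+28) = H_omega(49).
H_omega(m) = H_m(m) = m + m = 2m.
Result = 2 * 49 = 98

98


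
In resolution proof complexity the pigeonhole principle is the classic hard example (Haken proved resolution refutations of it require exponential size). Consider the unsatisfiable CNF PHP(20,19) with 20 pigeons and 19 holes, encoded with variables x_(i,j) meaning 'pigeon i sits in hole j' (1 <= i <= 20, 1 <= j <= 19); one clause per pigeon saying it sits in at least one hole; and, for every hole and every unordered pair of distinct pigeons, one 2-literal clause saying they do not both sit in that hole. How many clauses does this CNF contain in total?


PHP(20,19): 20 pigeons, 19 holes, 20*19 = 380 variables.
- pigeon clauses: one per pigeon -> 20 clauses
- hole clauses: 19 holes * C(20,2) = 19 * 190 -> 3610 clauses
Total clauses = 20 + 3610 = 3630

3630


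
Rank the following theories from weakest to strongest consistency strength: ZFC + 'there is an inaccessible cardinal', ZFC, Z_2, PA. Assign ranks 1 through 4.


Ordering by consistency strength:
1. PA
2. Z_2
3. ZFC
4. ZFC + 'there is an inaccessible cardinal'


ZFC + 'there is an inaccessible cardinal'=4, ZFC=3, Z_2=2, PA=1


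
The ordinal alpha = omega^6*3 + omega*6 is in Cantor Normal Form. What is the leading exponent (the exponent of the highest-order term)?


CNF: omega^6*3 + omega*6
The leading term is omega^6*3, which has exponent 6.

6


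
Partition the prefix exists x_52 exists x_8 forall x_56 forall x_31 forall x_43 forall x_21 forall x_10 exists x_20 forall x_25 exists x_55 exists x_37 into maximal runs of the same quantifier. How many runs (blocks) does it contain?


Alternations = 4.
Blocks = alternations + 1 = 5

5


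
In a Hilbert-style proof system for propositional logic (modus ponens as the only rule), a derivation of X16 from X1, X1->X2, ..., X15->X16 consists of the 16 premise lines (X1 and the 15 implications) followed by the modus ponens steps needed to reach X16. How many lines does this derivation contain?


We have 16 premise lines: X1 and 15 implications.
Each implication is detached once by MP, giving 15 MP lines.
16 premise lines + 15 MP lines = 31 total lines.

31


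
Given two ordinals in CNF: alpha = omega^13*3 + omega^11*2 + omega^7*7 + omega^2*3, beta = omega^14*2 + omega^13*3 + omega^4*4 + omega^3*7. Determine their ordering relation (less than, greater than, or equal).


Compare term by term from highest exponent:
alpha = omega^13*3 + omega^11*2 + omega^7*7 + omega^2*3
beta = omega^14*2 + omega^13*3 + omega^4*4 + omega^3*7
Term 1: alpha has omega^13*3, beta has omega^14*2
Term 2: alpha has omega^11*2, beta has omega^13*3
Term 3: alpha has omega^7*7, beta has omega^4*4
Term 4: alpha has omega^2*3, beta has omega^3*7
Result: alpha < beta

alpha < beta


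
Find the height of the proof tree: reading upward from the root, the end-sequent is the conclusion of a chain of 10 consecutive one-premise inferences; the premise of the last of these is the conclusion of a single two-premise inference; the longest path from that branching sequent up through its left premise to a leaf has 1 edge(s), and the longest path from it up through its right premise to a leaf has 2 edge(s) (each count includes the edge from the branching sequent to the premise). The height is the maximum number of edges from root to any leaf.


Longest path through the left premise: 1 edges (measured from the branching sequent)
Longest path through the right premise: 2 edges
Height of the subtree rooted at the branching sequent: max(1, 2) = 2
The branching sequent sits 10 edges above the root (the chain of one-premise inferences), so height = 2 + 10 = 12

12


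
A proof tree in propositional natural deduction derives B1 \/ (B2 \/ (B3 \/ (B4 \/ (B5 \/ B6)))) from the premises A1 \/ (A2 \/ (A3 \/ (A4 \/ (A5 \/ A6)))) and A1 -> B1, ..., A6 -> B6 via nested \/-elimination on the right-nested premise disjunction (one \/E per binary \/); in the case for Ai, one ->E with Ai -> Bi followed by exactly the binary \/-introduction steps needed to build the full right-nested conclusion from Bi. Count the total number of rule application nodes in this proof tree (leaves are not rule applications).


Constructive dilemma with 6 branches, all disjunctions right-nested:
- \/E: the premise has 5 binary \/, each eliminated once: 5 nodes.
- ->E: one per case (Ai with Ai -> Bi gives Bi): 6 nodes.
- \/I: in case i < n, Bi needs 1 step to form Bi \/ (B(i+1) \/ ...) and then i-1 steps to prepend B(i-1), ..., B1, i.e. i steps; in case i = n, B6 needs 5 prepend steps.
  \/I total = (1 + 2 + ... + 5) + 5 = 15 + 5 = 20 nodes.
Total = 5 + 6 + 20 = 31

31


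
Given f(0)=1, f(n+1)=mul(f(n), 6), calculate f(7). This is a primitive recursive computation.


f(0) = 1
f(1) = mul(f(0), 6) = mul(1, 6) = 6
f(2) = mul(f(1), 6) = mul(6, 6) = 36
f(3) = mul(f(2), 6) = mul(36, 6) = 216
f(4) = mul(f(3), 6) = mul(216, 6) = 1296
f(5) = mul(f(4), 6) = mul(1296, 6) = 7776
f(6) = mul(f(5), 6) = mul(7776, 6) = 46656
f(7) = mul(f(6), 6) = mul(46656, 6) = 279936


279936


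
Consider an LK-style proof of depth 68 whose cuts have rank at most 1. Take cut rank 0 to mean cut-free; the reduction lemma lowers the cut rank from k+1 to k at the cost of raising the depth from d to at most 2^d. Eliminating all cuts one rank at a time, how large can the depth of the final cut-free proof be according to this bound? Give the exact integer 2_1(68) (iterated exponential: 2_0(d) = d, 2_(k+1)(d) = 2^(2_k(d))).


Each rank reduction sends depth d to at most 2^d; cut rank r needs r reductions.
2_0(68) = 68
2_1(68) = 2^68 = 295147905179352825856
Cut-free depth bound = 295147905179352825856

295147905179352825856


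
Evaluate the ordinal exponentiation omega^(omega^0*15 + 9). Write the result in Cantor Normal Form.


omega^(omega^0*15 + 9):
omega^0 = 1, so the exponent is 15 + 9 = 24 (finite ordinal addition).
Result = omega^24, already a single CNF term.

omega^24


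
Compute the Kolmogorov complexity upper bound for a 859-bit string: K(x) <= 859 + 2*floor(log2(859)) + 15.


floor(log2(859)) = 9
2 * 9 = 18
K(x) <= 859 + 18 + 15 = 892

892


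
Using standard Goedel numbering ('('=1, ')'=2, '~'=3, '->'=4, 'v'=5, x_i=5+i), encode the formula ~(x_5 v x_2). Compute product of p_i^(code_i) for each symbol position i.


Formula: ~(x_5 v x_2)
Symbol codes: [3, 1, 10, 5, 7, 2]
Primes: [2, 3, 5, 7, 11, 13]
p_1^3 = 2^3 = 8
p_2^1 = 3^1 = 3
p_3^10 = 5^10 = 9765625
p_4^5 = 7^5 = 16807
p_5^7 = 11^7 = 19487171
p_6^2 = 13^2 = 169
Product = 12972897474959296875000

12972897474959296875000


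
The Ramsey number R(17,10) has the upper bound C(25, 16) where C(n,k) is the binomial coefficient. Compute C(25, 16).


R(17,10) <= C(17+10-2, 17-1) = C(25, 16)
C(25, 16) = 25! / (16! * 9!)
= 2042975

2042975


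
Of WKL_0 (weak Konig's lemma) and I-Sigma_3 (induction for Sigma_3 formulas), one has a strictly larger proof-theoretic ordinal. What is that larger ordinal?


Proof-theoretic ordinal of WKL_0 (weak Konig's lemma): omega^omega
Proof-theoretic ordinal of I-Sigma_3 (induction for Sigma_3 formulas): omega^(omega^(omega^omega))
Comparing: omega^omega < omega^(omega^(omega^omega)).
The larger ordinal is omega^(omega^(omega^omega)) (from I-Sigma_3 (induction for Sigma_3 formulas)).

omega^(omega^(omega^omega))


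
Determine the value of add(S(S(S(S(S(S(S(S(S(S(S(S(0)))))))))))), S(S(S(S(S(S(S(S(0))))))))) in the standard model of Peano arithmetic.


add(S^12(0), S^8(0)):
S^12(0) = 12
S^8(0) = 8
12 + 8 = 20

20


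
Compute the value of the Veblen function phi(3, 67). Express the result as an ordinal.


phi(3, 67):
phi(3, beta) = eta_beta (the beta-th eta number, fixed point of zeta).
phi(3, 67) = eta_67

eta_67


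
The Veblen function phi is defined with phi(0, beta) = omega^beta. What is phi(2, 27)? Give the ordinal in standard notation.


phi(2, 27):
phi(2, beta) = zeta_beta (the beta-th zeta number, fixed point of epsilon).
phi(2, 27) = zeta_27

zeta_27


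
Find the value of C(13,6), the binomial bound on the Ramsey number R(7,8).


R(7,8) <= C(7+8-2, 7-1) = C(13, 6)
C(13, 6) = 13! / (6! * 7!)
= 1716

1716


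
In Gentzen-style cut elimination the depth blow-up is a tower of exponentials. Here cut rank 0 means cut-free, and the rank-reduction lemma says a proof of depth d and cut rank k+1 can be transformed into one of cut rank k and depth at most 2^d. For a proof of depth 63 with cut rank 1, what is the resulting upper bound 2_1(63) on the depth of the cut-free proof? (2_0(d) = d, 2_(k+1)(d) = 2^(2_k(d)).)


Each rank reduction sends depth d to at most 2^d; cut rank r needs r reductions.
2_0(63) = 63
2_1(63) = 2^63 = 9223372036854775808
Cut-free depth bound = 9223372036854775808

9223372036854775808


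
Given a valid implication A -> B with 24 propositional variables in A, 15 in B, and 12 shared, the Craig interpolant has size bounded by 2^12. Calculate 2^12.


Shared atoms = 12
Craig interpolant size bound = 2^12
= 4096

4096


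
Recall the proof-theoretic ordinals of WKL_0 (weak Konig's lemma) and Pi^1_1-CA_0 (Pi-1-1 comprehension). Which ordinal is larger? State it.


Proof-theoretic ordinal of WKL_0 (weak Konig's lemma): omega^omega
Proof-theoretic ordinal of Pi^1_1-CA_0 (Pi-1-1 comprehension): psi_0(Omega_omega)
Comparing: omega^omega < psi_0(Omega_omega).
The larger ordinal is psi_0(Omega_omega) (from Pi^1_1-CA_0 (Pi-1-1 comprehension)).

psi_0(Omega_omega)


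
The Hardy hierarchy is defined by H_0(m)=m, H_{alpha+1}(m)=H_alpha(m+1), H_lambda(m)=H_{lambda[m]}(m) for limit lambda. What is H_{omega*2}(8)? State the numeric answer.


H_{omega*2}(8):
For the Hardy hierarchy, H_{omega*k}(n) = 2^k * n.
2^2 = 4.
4 * 8 = 32

32


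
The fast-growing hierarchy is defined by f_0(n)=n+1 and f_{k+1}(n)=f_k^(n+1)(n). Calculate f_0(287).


f_0(287) = 287 + 1 = 288

288


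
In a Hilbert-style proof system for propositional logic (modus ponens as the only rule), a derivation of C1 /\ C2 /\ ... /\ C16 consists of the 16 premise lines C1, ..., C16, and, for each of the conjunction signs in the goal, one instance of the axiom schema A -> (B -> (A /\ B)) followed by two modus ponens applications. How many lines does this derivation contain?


Conjoining 16 premises:
- 16 premise lines
- the goal has 15 conjunction signs; each costs 1 axiom instance + 2 MP = 3 lines: 3 * 15 = 45
Total = 16 + 45 = 61 lines.

61


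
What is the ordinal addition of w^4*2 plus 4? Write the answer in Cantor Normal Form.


Ordinal addition w^4*2 + 4:
Leading exponent of alpha (4) > leading exponent of beta (0).
Since alpha's term has higher exponent than beta's leading term,
the sum is simply alpha followed by beta.
Result = w^4*2 + 4

w^4*2 + 4


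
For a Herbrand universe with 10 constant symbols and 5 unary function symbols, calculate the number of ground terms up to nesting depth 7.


Herbrand terms by depth:
Depth 0: 10 constants
Depth 1: 50 new terms (running total: 60)
Depth 2: 250 new terms (running total: 310)
Depth 3: 1250 new terms (running total: 1560)
Depth 4: 6250 new terms (running total: 7810)
Depth 5: 31250 new terms (running total: 39060)
Depth 6: 156250 new terms (running total: 195310)
Depth 7: 781250 new terms (running total: 976560)
Total distinct ground terms = 976560

976560


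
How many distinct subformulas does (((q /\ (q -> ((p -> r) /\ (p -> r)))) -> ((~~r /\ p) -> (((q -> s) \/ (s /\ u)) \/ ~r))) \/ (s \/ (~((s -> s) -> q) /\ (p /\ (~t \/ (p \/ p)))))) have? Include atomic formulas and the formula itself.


Formula: (((q /\ (q -> ((p -> r) /\ (p -> r)))) -> ((~~r /\ p) -> (((q -> s) \/ (s /\ u)) \/ ~r))) \/ (s \/ (~((s -> s) -> q) /\ (p /\ (~t \/ (p \/ p))))))
Subformulas found:
  1. r
  2. q
  3. u
  4. s
  5. t
  6. p
  7. ~t
  8. ~r
  9. ~~r
  10. (p \/ p)
  11. (s /\ u)
  12. (s -> s)
  13. (q -> s)
  14. (p -> r)
  15. (~~r /\ p)
  16. ((s -> s) -> q)
  17. (~t \/ (p \/ p))
  18. ~((s -> s) -> q)
  19. ((q -> s) \/ (s /\ u))
  20. ((p -> r) /\ (p -> r))
  21. (p /\ (~t \/ (p \/ p)))
  22. (q -> ((p -> r) /\ (p -> r)))
  23. (((q -> s) \/ (s /\ u)) \/ ~r)
  24. (q /\ (q -> ((p -> r) /\ (p -> r))))
  25. (~((s -> s) -> q) /\ (p /\ (~t \/ (p \/ p))))
  26. ((~~r /\ p) -> (((q -> s) \/ (s /\ u)) \/ ~r))
  27. (s \/ (~((s -> s) -> q) /\ (p /\ (~t \/ (p \/ p)))))
  28. ((q /\ (q -> ((p -> r) /\ (p -> r)))) -> ((~~r /\ p) -> (((q -> s) \/ (s /\ u)) \/ ~r)))
  29. (((q /\ (q -> ((p -> r) /\ (p -> r)))) -> ((~~r /\ p) -> (((q -> s) \/ (s /\ u)) \/ ~r))) \/ (s \/ (~((s -> s) -> q) /\ (p /\ (~t \/ (p \/ p))))))
Total distinct subformulas = 29

29


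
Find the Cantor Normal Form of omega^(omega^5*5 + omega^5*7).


omega^(omega^5*5 + omega^5*7):
Both terms of the exponent have the same exponent 5, so they merge: omega^5*5 + omega^5*7 = omega^5*(5+7) = omega^5*12.
omega raised to a CNF ordinal is a single CNF term: Result = omega^(omega^5*12)

omega^(omega^5*12)


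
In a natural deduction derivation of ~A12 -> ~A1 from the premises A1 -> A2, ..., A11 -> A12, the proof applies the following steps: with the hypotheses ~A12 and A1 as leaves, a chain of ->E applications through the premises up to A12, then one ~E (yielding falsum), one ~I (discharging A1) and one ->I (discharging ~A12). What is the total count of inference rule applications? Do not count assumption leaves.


From hypothesis A1, 11 ->E steps along the 11 premises yield A12.
~E with hypothesis ~A12 gives falsum (1 node); ~I discharging A1 gives ~A1 (1 node); ->I discharging ~A12 gives the goal (1 node).
Total = 11 + 3 = 14 inference nodes.

14


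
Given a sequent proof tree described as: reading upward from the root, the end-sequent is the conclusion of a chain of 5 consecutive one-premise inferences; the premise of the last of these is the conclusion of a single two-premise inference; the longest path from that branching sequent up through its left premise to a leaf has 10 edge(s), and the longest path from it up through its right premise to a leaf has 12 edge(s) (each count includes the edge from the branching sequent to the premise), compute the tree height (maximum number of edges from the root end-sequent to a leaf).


Longest path through the left premise: 10 edges (measured from the branching sequent)
Longest path through the right premise: 12 edges
Height of the subtree rooted at the branching sequent: max(10, 12) = 12
The branching sequent sits 5 edges above the root (the chain of one-premise inferences), so height = 12 + 5 = 17

17


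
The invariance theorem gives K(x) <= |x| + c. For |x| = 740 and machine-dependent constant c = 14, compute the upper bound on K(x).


K(x) <= |x| + c = 740 + 14 = 754

754


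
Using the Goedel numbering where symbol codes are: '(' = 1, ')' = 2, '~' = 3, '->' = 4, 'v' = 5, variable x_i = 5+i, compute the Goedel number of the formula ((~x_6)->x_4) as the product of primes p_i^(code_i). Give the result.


Formula: ((~x_6)->x_4)
Symbol codes: [1, 1, 3, 11, 2, 4, 9, 2]
Primes: [2, 3, 5, 7, 11, 13, 17, 19]
p_1^1 = 2^1 = 2
p_2^1 = 3^1 = 3
p_3^3 = 5^3 = 125
p_4^11 = 7^11 = 1977326743
p_5^2 = 11^2 = 121
p_6^4 = 13^4 = 28561
p_7^9 = 17^9 = 118587876497
p_8^2 = 19^2 = 361
Product = 219404725654400839127676684833250

219404725654400839127676684833250


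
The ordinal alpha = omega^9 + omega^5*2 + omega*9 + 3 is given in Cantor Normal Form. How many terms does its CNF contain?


CNF: omega^9 + omega^5*2 + omega*9 + 3
Count the summands separated by '+':
  term 1: omega^9
  term 2: omega^5*2
  term 3: omega*9
  term 4: 3
Total terms = 4

4


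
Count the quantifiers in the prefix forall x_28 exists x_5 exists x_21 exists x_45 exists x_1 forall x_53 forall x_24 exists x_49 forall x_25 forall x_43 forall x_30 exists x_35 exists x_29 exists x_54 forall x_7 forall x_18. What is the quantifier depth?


Quantifier prefix has 16 quantifier symbols.
Quantifier depth = 16

16


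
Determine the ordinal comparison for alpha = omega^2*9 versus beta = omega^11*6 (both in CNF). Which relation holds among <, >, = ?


Compare term by term from highest exponent:
alpha = omega^2*9
beta = omega^11*6
Term 1: alpha has omega^2*9, beta has omega^11*6
Result: alpha < beta

alpha < beta


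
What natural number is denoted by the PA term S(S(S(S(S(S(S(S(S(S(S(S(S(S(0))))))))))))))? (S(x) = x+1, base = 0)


Counting successors applied to 0:
14 applications of S to 0 = 14

14


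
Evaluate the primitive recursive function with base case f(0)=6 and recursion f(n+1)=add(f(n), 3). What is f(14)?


f(0) = 6
f(1) = add(f(0), 3) = add(6, 3) = 9
f(2) = add(f(1), 3) = add(9, 3) = 12
f(3) = add(f(2), 3) = add(12, 3) = 15
f(4) = add(f(3), 3) = add(15, 3) = 18
f(5) = add(f(4), 3) = add(18, 3) = 21
f(6) = add(f(5), 3) = add(21, 3) = 24
f(7) = add(f(6), 3) = add(24, 3) = 27
f(8) = add(f(7), 3) = add(27, 3) = 30
f(9) = add(f(8), 3) = add(30, 3) = 33
f(10) = add(f(9), 3) = add(33, 3) = 36
f(11) = add(f(10), 3) = add(36, 3) = 39
f(12) = add(f(11), 3) = add(39, 3) = 42
f(13) = add(f(12), 3) = add(42, 3) = 45
f(14) = add(f(13), 3) = add(45, 3) = 48


48


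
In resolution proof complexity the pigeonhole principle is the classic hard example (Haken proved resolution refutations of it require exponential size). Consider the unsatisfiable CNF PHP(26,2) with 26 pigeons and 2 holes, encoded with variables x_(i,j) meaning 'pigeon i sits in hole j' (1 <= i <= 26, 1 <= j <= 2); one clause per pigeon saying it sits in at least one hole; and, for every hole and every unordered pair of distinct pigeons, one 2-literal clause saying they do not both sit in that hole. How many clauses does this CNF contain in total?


PHP(26,2): 26 pigeons, 2 holes, 26*2 = 52 variables.
- pigeon clauses: one per pigeon -> 26 clauses
- hole clauses: 2 holes * C(26,2) = 2 * 325 -> 650 clauses
Total clauses = 26 + 650 = 676

676


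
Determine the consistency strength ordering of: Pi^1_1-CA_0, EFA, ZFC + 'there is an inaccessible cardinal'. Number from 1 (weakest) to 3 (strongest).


Ordering by consistency strength:
1. EFA
2. Pi^1_1-CA_0
3. ZFC + 'there is an inaccessible cardinal'


Pi^1_1-CA_0=2, EFA=1, ZFC + 'there is an inaccessible cardinal'=3


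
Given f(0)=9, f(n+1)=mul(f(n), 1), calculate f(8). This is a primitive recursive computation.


f(0) = 9
f(1) = mul(f(0), 1) = mul(9, 1) = 9
f(2) = mul(f(1), 1) = mul(9, 1) = 9
f(3) = mul(f(2), 1) = mul(9, 1) = 9
f(4) = mul(f(3), 1) = mul(9, 1) = 9
f(5) = mul(f(4), 1) = mul(9, 1) = 9
f(6) = mul(f(5), 1) = mul(9, 1) = 9
f(7) = mul(f(6), 1) = mul(9, 1) = 9
f(8) = mul(f(7), 1) = mul(9, 1) = 9


9


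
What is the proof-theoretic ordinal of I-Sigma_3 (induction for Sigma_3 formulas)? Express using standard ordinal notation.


The proof-theoretic ordinal of I-Sigma_3 (induction for Sigma_3 formulas) is a standard result in ordinal analysis.
This ordinal is the supremum of order types of primitive recursive well-orderings
that the theory can prove to be well-ordered.
For I-Sigma_3 (induction for Sigma_3 formulas), the proof-theoretic ordinal is omega^(omega^(omega^omega)).

omega^(omega^(omega^omega))


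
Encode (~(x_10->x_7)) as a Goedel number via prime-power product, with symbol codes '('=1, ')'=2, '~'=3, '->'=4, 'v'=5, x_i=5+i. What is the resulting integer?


Formula: (~(x_10->x_7))
Symbol codes: [1, 3, 1, 15, 4, 12, 2, 2]
Primes: [2, 3, 5, 7, 11, 13, 17, 19]
p_1^1 = 2^1 = 2
p_2^3 = 3^3 = 27
p_3^1 = 5^1 = 5
p_4^15 = 7^15 = 4747561509943
p_5^4 = 11^4 = 14641
p_6^12 = 13^12 = 23298085122481
p_7^2 = 17^2 = 289
p_8^2 = 19^2 = 361
Product = 45617384103921300879029714721916577490

45617384103921300879029714721916577490


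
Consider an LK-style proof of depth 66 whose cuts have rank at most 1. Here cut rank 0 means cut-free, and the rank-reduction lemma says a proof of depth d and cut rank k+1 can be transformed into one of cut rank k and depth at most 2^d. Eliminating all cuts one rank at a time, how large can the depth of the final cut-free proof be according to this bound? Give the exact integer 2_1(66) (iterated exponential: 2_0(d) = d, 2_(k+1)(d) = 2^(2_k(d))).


Each rank reduction sends depth d to at most 2^d; cut rank r needs r reductions.
2_0(66) = 66
2_1(66) = 2^66 = 73786976294838206464
Cut-free depth bound = 73786976294838206464

73786976294838206464


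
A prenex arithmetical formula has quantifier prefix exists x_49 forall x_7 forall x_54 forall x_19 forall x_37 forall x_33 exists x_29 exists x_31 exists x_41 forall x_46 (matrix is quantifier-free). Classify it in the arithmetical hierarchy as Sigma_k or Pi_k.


Leading quantifier is exists, so the class is Sigma.
Number of quantifier blocks = alternations + 1 = 3 + 1 = 4.
Classification: Sigma_4

Sigma_4


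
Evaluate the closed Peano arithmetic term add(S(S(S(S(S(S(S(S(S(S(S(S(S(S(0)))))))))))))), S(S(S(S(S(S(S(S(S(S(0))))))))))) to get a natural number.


add(S^14(0), S^10(0)):
S^14(0) = 14
S^10(0) = 10
14 + 10 = 24

24


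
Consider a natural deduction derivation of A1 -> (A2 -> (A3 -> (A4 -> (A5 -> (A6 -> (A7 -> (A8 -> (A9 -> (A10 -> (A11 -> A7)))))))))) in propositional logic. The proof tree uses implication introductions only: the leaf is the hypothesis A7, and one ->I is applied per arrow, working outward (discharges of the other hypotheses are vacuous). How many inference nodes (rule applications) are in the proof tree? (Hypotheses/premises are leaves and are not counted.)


The formula has 11 arrows (->); its innermost consequent A7 is one of the antecedents,
so the proof starts from the hypothesis leaf A7 (not a rule application) and closes one arrow per ->I.
Building A1 -> (A2 -> (A3 -> (A4 -> (A5 -> (A6 -> (A7 -> (A8 -> (A9 -> (A10 -> (A11 -> A7)))))))))) therefore takes 11 nested implication introductions.
Total inference nodes = 11

11


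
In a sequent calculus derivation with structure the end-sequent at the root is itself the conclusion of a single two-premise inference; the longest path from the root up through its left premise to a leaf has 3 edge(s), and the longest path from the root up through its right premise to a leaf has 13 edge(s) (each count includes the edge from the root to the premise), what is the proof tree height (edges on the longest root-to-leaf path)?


Longest path through the left premise: 3 edges (measured from the branching sequent)
Longest path through the right premise: 13 edges
Height of the subtree rooted at the branching sequent: max(3, 13) = 13
The branching sequent is the root itself.
Total height = 13

13


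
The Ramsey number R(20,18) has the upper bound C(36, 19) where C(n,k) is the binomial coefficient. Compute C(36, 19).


R(20,18) <= C(20+18-2, 20-1) = C(36, 19)
C(36, 19) = 36! / (19! * 17!)
= 8597496600

8597496600


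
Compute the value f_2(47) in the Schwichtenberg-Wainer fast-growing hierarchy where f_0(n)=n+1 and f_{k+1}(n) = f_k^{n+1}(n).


f_2(47) = f_1^48(47)
f_1(m) = 2m + 1.
Iterating: f_1^k(n) = 2^k*(n+1) - 1.
f_2(47) = 2^48*(47+1) - 1 = 281474976710656*48 - 1 = 13510798882111487

13510798882111487


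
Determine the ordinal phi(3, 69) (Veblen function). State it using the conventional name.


phi(3, 69):
phi(3, beta) = eta_beta (the beta-th eta number, fixed point of zeta).
phi(3, 69) = eta_69

eta_69


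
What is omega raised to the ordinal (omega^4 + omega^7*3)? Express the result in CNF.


omega^(omega^4 + omega^7*3):
In ordinal addition a term is absorbed by a following term of strictly larger exponent: 4 < 7, so omega^4 + omega^7*3 = omega^7*3.
omega raised to a CNF ordinal is a single CNF term: Result = omega^(omega^7*3)

omega^(omega^7*3)


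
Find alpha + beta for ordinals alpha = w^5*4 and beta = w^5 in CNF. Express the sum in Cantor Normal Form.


Ordinal addition w^5*4 + w^5:
Both terms have the same exponent 5.
w^e*c + w^e*d = w^e*(c+d).
Result = w^5*(4+1) = w^5*5

w^5*5


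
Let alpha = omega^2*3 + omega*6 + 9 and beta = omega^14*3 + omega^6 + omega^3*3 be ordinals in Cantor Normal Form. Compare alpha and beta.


Compare term by term from highest exponent:
alpha = omega^2*3 + omega*6 + 9
beta = omega^14*3 + omega^6 + omega^3*3
Term 1: alpha has omega^2*3, beta has omega^14*3
Term 2: alpha has omega^1*6, beta has omega^6*1
Term 3: alpha has omega^0*9, beta has omega^3*3
Result: alpha < beta

alpha < beta


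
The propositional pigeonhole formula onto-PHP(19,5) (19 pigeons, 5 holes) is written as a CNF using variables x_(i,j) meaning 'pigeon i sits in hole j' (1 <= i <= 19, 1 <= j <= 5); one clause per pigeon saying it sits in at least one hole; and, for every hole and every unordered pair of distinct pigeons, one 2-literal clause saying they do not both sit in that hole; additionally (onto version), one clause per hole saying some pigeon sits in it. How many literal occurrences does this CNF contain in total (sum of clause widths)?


onto-PHP(19,5): 19 pigeons, 5 holes, 19*5 = 95 variables.
- pigeon clauses: one per pigeon -> 19 clauses of width 5 -> 95 literals
- hole clauses: 5 holes * C(19,2) = 5 * 171 -> 855 clauses of width 2 -> 1710 literals
- onto clauses: one per hole -> 5 clauses of width 19 -> 95 literals
Total literal occurrences = 95 + 1710 + 95 = 1900

1900
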